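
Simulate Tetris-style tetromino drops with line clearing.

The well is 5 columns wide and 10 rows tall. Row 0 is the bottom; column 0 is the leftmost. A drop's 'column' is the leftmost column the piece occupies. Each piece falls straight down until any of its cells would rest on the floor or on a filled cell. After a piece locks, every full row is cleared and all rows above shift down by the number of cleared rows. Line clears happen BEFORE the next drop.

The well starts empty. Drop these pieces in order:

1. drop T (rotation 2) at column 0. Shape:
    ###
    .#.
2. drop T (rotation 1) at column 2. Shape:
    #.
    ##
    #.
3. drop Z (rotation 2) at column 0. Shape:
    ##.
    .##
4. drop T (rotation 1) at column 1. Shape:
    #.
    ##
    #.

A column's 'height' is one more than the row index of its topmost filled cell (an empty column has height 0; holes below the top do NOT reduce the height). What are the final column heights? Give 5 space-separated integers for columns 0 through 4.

Drop 1: T rot2 at col 0 lands with bottom-row=0; cleared 0 line(s) (total 0); column heights now [2 2 2 0 0], max=2
Drop 2: T rot1 at col 2 lands with bottom-row=2; cleared 0 line(s) (total 0); column heights now [2 2 5 4 0], max=5
Drop 3: Z rot2 at col 0 lands with bottom-row=5; cleared 0 line(s) (total 0); column heights now [7 7 6 4 0], max=7
Drop 4: T rot1 at col 1 lands with bottom-row=7; cleared 0 line(s) (total 0); column heights now [7 10 9 4 0], max=10

Answer: 7 10 9 4 0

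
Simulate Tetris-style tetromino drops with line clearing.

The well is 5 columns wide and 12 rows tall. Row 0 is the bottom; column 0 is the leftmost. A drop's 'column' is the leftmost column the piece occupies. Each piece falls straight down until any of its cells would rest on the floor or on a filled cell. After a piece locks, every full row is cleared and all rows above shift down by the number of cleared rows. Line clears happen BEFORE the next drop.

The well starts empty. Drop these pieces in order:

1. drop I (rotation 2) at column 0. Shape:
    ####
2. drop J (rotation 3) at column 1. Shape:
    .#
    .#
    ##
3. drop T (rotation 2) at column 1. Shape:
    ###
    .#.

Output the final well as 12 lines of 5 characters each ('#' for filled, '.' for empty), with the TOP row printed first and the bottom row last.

Drop 1: I rot2 at col 0 lands with bottom-row=0; cleared 0 line(s) (total 0); column heights now [1 1 1 1 0], max=1
Drop 2: J rot3 at col 1 lands with bottom-row=1; cleared 0 line(s) (total 0); column heights now [1 2 4 1 0], max=4
Drop 3: T rot2 at col 1 lands with bottom-row=4; cleared 0 line(s) (total 0); column heights now [1 6 6 6 0], max=6

Answer: .....
.....
.....
.....
.....
.....
.###.
..#..
..#..
..#..
.##..
####.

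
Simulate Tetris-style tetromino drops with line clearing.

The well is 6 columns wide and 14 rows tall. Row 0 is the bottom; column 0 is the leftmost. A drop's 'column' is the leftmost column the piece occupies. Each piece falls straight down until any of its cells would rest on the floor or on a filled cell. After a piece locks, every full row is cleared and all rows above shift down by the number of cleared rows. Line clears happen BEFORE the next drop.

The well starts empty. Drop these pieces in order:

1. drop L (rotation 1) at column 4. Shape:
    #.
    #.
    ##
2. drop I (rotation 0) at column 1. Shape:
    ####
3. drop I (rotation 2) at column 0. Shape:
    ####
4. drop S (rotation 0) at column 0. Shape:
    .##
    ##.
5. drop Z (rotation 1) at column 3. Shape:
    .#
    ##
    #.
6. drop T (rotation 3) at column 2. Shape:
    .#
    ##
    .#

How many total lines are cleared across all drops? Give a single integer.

Answer: 0

Derivation:
Drop 1: L rot1 at col 4 lands with bottom-row=0; cleared 0 line(s) (total 0); column heights now [0 0 0 0 3 1], max=3
Drop 2: I rot0 at col 1 lands with bottom-row=3; cleared 0 line(s) (total 0); column heights now [0 4 4 4 4 1], max=4
Drop 3: I rot2 at col 0 lands with bottom-row=4; cleared 0 line(s) (total 0); column heights now [5 5 5 5 4 1], max=5
Drop 4: S rot0 at col 0 lands with bottom-row=5; cleared 0 line(s) (total 0); column heights now [6 7 7 5 4 1], max=7
Drop 5: Z rot1 at col 3 lands with bottom-row=5; cleared 0 line(s) (total 0); column heights now [6 7 7 7 8 1], max=8
Drop 6: T rot3 at col 2 lands with bottom-row=7; cleared 0 line(s) (total 0); column heights now [6 7 9 10 8 1], max=10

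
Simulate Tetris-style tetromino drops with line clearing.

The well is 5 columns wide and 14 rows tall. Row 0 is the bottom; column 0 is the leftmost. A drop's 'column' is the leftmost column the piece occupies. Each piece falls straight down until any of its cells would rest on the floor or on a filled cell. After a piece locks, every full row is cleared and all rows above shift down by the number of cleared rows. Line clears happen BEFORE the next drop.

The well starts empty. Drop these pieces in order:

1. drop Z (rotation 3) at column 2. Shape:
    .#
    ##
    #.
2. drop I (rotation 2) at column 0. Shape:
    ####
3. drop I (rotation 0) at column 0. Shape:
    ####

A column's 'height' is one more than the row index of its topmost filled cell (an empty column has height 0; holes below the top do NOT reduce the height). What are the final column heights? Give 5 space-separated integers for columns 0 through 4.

Answer: 5 5 5 5 0

Derivation:
Drop 1: Z rot3 at col 2 lands with bottom-row=0; cleared 0 line(s) (total 0); column heights now [0 0 2 3 0], max=3
Drop 2: I rot2 at col 0 lands with bottom-row=3; cleared 0 line(s) (total 0); column heights now [4 4 4 4 0], max=4
Drop 3: I rot0 at col 0 lands with bottom-row=4; cleared 0 line(s) (total 0); column heights now [5 5 5 5 0], max=5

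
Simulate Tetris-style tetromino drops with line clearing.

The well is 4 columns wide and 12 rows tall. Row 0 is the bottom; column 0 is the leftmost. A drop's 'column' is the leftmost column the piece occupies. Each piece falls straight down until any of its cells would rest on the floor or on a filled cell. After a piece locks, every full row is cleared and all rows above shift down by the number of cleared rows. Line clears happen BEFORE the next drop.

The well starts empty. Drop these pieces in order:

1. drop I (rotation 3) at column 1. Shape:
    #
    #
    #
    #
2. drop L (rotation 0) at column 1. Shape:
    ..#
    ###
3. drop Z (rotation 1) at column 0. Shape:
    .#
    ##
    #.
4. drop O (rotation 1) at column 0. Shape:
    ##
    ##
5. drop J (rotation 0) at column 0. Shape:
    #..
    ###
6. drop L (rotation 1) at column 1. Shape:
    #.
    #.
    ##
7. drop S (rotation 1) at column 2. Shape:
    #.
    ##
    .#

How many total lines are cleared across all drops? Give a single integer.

Answer: 2

Derivation:
Drop 1: I rot3 at col 1 lands with bottom-row=0; cleared 0 line(s) (total 0); column heights now [0 4 0 0], max=4
Drop 2: L rot0 at col 1 lands with bottom-row=4; cleared 0 line(s) (total 0); column heights now [0 5 5 6], max=6
Drop 3: Z rot1 at col 0 lands with bottom-row=4; cleared 1 line(s) (total 1); column heights now [5 6 0 5], max=6
Drop 4: O rot1 at col 0 lands with bottom-row=6; cleared 0 line(s) (total 1); column heights now [8 8 0 5], max=8
Drop 5: J rot0 at col 0 lands with bottom-row=8; cleared 0 line(s) (total 1); column heights now [10 9 9 5], max=10
Drop 6: L rot1 at col 1 lands with bottom-row=9; cleared 0 line(s) (total 1); column heights now [10 12 10 5], max=12
Drop 7: S rot1 at col 2 lands with bottom-row=9; cleared 1 line(s) (total 2); column heights now [9 11 11 10], max=11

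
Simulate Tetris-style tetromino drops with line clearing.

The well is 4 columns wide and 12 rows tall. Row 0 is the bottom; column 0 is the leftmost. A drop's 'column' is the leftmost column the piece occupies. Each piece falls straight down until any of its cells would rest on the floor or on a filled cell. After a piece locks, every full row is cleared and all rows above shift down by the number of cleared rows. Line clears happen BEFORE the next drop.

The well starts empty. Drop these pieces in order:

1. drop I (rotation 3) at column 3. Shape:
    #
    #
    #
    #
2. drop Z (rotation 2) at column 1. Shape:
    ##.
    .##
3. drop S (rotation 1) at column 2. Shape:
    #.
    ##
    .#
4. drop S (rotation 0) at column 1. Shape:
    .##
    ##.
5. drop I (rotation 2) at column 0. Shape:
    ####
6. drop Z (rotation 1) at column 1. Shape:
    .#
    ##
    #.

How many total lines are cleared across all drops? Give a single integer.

Drop 1: I rot3 at col 3 lands with bottom-row=0; cleared 0 line(s) (total 0); column heights now [0 0 0 4], max=4
Drop 2: Z rot2 at col 1 lands with bottom-row=4; cleared 0 line(s) (total 0); column heights now [0 6 6 5], max=6
Drop 3: S rot1 at col 2 lands with bottom-row=5; cleared 0 line(s) (total 0); column heights now [0 6 8 7], max=8
Drop 4: S rot0 at col 1 lands with bottom-row=8; cleared 0 line(s) (total 0); column heights now [0 9 10 10], max=10
Drop 5: I rot2 at col 0 lands with bottom-row=10; cleared 1 line(s) (total 1); column heights now [0 9 10 10], max=10
Drop 6: Z rot1 at col 1 lands with bottom-row=9; cleared 0 line(s) (total 1); column heights now [0 11 12 10], max=12

Answer: 1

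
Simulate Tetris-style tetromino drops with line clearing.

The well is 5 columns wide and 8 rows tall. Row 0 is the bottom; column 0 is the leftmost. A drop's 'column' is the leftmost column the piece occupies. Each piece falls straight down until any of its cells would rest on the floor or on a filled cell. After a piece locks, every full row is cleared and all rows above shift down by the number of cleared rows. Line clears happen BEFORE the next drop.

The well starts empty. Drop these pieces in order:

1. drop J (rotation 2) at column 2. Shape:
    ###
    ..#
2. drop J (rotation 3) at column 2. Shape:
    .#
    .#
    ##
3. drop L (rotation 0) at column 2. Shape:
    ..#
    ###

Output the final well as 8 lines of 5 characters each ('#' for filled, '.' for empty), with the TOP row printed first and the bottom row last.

Answer: .....
....#
..###
...#.
...#.
..##.
..###
....#

Derivation:
Drop 1: J rot2 at col 2 lands with bottom-row=0; cleared 0 line(s) (total 0); column heights now [0 0 2 2 2], max=2
Drop 2: J rot3 at col 2 lands with bottom-row=2; cleared 0 line(s) (total 0); column heights now [0 0 3 5 2], max=5
Drop 3: L rot0 at col 2 lands with bottom-row=5; cleared 0 line(s) (total 0); column heights now [0 0 6 6 7], max=7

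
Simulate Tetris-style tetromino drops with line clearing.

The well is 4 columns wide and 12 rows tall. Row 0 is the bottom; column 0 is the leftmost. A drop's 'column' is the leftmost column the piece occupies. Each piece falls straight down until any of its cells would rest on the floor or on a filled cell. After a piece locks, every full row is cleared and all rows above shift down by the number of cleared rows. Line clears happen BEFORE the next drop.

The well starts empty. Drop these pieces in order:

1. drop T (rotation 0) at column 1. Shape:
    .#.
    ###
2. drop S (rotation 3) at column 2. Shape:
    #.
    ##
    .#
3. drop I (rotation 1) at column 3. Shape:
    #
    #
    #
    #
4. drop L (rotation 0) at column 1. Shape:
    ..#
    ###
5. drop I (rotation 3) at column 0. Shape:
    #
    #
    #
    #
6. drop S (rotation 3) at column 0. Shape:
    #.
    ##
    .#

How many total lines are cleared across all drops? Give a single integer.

Drop 1: T rot0 at col 1 lands with bottom-row=0; cleared 0 line(s) (total 0); column heights now [0 1 2 1], max=2
Drop 2: S rot3 at col 2 lands with bottom-row=1; cleared 0 line(s) (total 0); column heights now [0 1 4 3], max=4
Drop 3: I rot1 at col 3 lands with bottom-row=3; cleared 0 line(s) (total 0); column heights now [0 1 4 7], max=7
Drop 4: L rot0 at col 1 lands with bottom-row=7; cleared 0 line(s) (total 0); column heights now [0 8 8 9], max=9
Drop 5: I rot3 at col 0 lands with bottom-row=0; cleared 1 line(s) (total 1); column heights now [3 7 7 8], max=8
Drop 6: S rot3 at col 0 lands with bottom-row=7; cleared 0 line(s) (total 1); column heights now [10 9 7 8], max=10

Answer: 1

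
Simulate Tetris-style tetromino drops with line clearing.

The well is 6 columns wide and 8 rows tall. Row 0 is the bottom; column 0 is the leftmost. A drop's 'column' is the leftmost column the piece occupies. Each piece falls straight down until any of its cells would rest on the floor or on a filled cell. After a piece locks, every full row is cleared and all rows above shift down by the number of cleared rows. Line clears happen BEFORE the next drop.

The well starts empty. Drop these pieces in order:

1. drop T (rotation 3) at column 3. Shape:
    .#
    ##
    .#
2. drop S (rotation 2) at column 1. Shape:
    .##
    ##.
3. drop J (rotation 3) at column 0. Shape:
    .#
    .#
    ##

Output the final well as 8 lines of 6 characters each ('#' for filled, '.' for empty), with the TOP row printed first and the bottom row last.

Answer: ......
......
......
.#....
.#....
#####.
.####.
....#.

Derivation:
Drop 1: T rot3 at col 3 lands with bottom-row=0; cleared 0 line(s) (total 0); column heights now [0 0 0 2 3 0], max=3
Drop 2: S rot2 at col 1 lands with bottom-row=1; cleared 0 line(s) (total 0); column heights now [0 2 3 3 3 0], max=3
Drop 3: J rot3 at col 0 lands with bottom-row=2; cleared 0 line(s) (total 0); column heights now [3 5 3 3 3 0], max=5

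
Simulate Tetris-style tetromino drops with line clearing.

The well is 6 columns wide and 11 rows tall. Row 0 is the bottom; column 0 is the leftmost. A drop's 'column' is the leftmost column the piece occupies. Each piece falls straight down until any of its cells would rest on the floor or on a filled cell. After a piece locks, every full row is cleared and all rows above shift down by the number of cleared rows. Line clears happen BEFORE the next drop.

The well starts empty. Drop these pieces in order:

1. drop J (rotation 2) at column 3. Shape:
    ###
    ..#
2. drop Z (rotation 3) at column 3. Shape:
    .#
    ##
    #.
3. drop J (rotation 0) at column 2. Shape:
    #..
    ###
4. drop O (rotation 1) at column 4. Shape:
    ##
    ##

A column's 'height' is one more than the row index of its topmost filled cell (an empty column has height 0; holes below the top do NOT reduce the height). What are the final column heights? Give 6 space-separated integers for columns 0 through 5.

Answer: 0 0 7 6 8 8

Derivation:
Drop 1: J rot2 at col 3 lands with bottom-row=0; cleared 0 line(s) (total 0); column heights now [0 0 0 2 2 2], max=2
Drop 2: Z rot3 at col 3 lands with bottom-row=2; cleared 0 line(s) (total 0); column heights now [0 0 0 4 5 2], max=5
Drop 3: J rot0 at col 2 lands with bottom-row=5; cleared 0 line(s) (total 0); column heights now [0 0 7 6 6 2], max=7
Drop 4: O rot1 at col 4 lands with bottom-row=6; cleared 0 line(s) (total 0); column heights now [0 0 7 6 8 8], max=8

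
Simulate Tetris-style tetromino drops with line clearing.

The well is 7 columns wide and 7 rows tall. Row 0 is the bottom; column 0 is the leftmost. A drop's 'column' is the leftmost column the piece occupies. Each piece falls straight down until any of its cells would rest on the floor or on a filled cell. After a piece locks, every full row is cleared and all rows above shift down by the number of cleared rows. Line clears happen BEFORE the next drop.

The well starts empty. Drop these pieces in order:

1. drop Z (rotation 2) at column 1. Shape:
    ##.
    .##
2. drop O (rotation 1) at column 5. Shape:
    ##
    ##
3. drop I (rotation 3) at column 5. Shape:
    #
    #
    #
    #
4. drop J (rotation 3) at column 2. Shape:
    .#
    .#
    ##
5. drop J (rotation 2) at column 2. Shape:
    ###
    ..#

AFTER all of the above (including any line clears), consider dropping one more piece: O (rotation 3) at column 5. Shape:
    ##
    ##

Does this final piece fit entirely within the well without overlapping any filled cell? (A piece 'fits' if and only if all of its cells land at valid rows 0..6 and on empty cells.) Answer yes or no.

Drop 1: Z rot2 at col 1 lands with bottom-row=0; cleared 0 line(s) (total 0); column heights now [0 2 2 1 0 0 0], max=2
Drop 2: O rot1 at col 5 lands with bottom-row=0; cleared 0 line(s) (total 0); column heights now [0 2 2 1 0 2 2], max=2
Drop 3: I rot3 at col 5 lands with bottom-row=2; cleared 0 line(s) (total 0); column heights now [0 2 2 1 0 6 2], max=6
Drop 4: J rot3 at col 2 lands with bottom-row=2; cleared 0 line(s) (total 0); column heights now [0 2 3 5 0 6 2], max=6
Drop 5: J rot2 at col 2 lands with bottom-row=4; cleared 0 line(s) (total 0); column heights now [0 2 6 6 6 6 2], max=6
Test piece O rot3 at col 5 (width 2): heights before test = [0 2 6 6 6 6 2]; fits = False

Answer: no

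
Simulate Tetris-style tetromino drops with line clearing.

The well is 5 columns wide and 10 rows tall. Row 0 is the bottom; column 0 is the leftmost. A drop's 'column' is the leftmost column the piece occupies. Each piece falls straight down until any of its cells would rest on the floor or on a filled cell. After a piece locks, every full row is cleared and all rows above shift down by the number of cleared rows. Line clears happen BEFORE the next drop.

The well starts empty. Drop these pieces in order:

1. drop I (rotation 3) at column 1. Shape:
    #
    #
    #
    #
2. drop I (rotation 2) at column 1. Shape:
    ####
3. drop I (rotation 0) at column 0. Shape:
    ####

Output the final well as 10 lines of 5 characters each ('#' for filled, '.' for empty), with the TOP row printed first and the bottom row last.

Drop 1: I rot3 at col 1 lands with bottom-row=0; cleared 0 line(s) (total 0); column heights now [0 4 0 0 0], max=4
Drop 2: I rot2 at col 1 lands with bottom-row=4; cleared 0 line(s) (total 0); column heights now [0 5 5 5 5], max=5
Drop 3: I rot0 at col 0 lands with bottom-row=5; cleared 0 line(s) (total 0); column heights now [6 6 6 6 5], max=6

Answer: .....
.....
.....
.....
####.
.####
.#...
.#...
.#...
.#...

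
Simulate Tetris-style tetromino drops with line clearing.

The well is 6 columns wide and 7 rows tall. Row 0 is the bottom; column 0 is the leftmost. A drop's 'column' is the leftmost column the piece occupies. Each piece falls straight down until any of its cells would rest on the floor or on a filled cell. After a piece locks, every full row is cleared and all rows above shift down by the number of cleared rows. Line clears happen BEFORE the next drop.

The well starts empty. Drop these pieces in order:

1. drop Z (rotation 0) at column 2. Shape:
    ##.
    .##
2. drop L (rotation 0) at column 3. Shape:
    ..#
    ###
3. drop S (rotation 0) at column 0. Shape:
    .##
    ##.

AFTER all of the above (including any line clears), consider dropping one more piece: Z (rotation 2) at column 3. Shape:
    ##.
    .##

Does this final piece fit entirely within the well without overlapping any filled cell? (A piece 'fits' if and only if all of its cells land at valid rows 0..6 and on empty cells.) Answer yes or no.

Drop 1: Z rot0 at col 2 lands with bottom-row=0; cleared 0 line(s) (total 0); column heights now [0 0 2 2 1 0], max=2
Drop 2: L rot0 at col 3 lands with bottom-row=2; cleared 0 line(s) (total 0); column heights now [0 0 2 3 3 4], max=4
Drop 3: S rot0 at col 0 lands with bottom-row=1; cleared 0 line(s) (total 0); column heights now [2 3 3 3 3 4], max=4
Test piece Z rot2 at col 3 (width 3): heights before test = [2 3 3 3 3 4]; fits = True

Answer: yes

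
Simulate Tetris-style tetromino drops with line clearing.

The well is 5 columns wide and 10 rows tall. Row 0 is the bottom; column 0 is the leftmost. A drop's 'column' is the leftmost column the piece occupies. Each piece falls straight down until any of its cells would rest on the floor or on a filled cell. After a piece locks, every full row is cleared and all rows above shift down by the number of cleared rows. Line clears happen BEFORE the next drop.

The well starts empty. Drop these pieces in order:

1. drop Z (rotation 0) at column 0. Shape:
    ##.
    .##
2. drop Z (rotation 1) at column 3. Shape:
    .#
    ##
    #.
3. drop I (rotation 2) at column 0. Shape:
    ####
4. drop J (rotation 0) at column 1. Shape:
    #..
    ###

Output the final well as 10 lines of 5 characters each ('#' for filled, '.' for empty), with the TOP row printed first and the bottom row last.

Answer: .....
.....
.....
.....
.....
.....
.#...
.###.
##.##
.###.

Derivation:
Drop 1: Z rot0 at col 0 lands with bottom-row=0; cleared 0 line(s) (total 0); column heights now [2 2 1 0 0], max=2
Drop 2: Z rot1 at col 3 lands with bottom-row=0; cleared 0 line(s) (total 0); column heights now [2 2 1 2 3], max=3
Drop 3: I rot2 at col 0 lands with bottom-row=2; cleared 1 line(s) (total 1); column heights now [2 2 1 2 2], max=2
Drop 4: J rot0 at col 1 lands with bottom-row=2; cleared 0 line(s) (total 1); column heights now [2 4 3 3 2], max=4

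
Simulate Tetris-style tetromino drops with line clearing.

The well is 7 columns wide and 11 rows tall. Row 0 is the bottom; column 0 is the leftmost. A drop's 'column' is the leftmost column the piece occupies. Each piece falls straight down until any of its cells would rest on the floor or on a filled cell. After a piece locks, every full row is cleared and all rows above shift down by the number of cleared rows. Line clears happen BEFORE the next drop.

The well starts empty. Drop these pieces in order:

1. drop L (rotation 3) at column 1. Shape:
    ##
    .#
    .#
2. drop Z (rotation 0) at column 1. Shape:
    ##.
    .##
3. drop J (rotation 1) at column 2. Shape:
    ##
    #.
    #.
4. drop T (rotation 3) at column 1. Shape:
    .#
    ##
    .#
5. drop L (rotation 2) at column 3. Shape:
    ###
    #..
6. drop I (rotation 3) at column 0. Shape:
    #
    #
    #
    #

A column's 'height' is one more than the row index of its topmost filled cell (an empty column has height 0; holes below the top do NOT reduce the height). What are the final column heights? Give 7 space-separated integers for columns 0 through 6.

Answer: 4 10 11 10 10 10 0

Derivation:
Drop 1: L rot3 at col 1 lands with bottom-row=0; cleared 0 line(s) (total 0); column heights now [0 3 3 0 0 0 0], max=3
Drop 2: Z rot0 at col 1 lands with bottom-row=3; cleared 0 line(s) (total 0); column heights now [0 5 5 4 0 0 0], max=5
Drop 3: J rot1 at col 2 lands with bottom-row=5; cleared 0 line(s) (total 0); column heights now [0 5 8 8 0 0 0], max=8
Drop 4: T rot3 at col 1 lands with bottom-row=8; cleared 0 line(s) (total 0); column heights now [0 10 11 8 0 0 0], max=11
Drop 5: L rot2 at col 3 lands with bottom-row=8; cleared 0 line(s) (total 0); column heights now [0 10 11 10 10 10 0], max=11
Drop 6: I rot3 at col 0 lands with bottom-row=0; cleared 0 line(s) (total 0); column heights now [4 10 11 10 10 10 0], max=11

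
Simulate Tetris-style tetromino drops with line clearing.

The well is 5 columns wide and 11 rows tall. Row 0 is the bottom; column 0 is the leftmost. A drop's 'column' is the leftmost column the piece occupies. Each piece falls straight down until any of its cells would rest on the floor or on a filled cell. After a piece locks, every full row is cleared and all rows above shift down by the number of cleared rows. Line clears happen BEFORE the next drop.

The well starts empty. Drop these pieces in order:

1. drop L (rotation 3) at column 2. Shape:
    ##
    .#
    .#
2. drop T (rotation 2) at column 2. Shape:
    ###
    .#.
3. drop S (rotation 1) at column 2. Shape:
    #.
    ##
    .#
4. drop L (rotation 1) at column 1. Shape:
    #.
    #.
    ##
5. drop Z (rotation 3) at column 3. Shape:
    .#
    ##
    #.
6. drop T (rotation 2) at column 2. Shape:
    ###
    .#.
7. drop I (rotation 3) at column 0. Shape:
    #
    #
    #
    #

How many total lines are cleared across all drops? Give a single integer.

Answer: 0

Derivation:
Drop 1: L rot3 at col 2 lands with bottom-row=0; cleared 0 line(s) (total 0); column heights now [0 0 3 3 0], max=3
Drop 2: T rot2 at col 2 lands with bottom-row=3; cleared 0 line(s) (total 0); column heights now [0 0 5 5 5], max=5
Drop 3: S rot1 at col 2 lands with bottom-row=5; cleared 0 line(s) (total 0); column heights now [0 0 8 7 5], max=8
Drop 4: L rot1 at col 1 lands with bottom-row=8; cleared 0 line(s) (total 0); column heights now [0 11 9 7 5], max=11
Drop 5: Z rot3 at col 3 lands with bottom-row=7; cleared 0 line(s) (total 0); column heights now [0 11 9 9 10], max=11
Drop 6: T rot2 at col 2 lands with bottom-row=9; cleared 0 line(s) (total 0); column heights now [0 11 11 11 11], max=11
Drop 7: I rot3 at col 0 lands with bottom-row=0; cleared 0 line(s) (total 0); column heights now [4 11 11 11 11], max=11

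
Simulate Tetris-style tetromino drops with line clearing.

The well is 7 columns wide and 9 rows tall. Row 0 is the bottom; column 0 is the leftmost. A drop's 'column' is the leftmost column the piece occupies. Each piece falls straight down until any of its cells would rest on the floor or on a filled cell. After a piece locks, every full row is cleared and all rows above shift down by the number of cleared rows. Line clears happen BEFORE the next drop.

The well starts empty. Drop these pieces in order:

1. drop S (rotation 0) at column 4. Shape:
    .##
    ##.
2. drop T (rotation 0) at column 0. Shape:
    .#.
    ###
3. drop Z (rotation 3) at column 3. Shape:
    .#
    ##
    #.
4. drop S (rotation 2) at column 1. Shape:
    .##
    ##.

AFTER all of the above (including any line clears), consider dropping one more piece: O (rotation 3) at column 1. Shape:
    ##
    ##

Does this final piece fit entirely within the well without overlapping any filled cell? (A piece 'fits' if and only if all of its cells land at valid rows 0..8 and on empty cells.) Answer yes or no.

Drop 1: S rot0 at col 4 lands with bottom-row=0; cleared 0 line(s) (total 0); column heights now [0 0 0 0 1 2 2], max=2
Drop 2: T rot0 at col 0 lands with bottom-row=0; cleared 0 line(s) (total 0); column heights now [1 2 1 0 1 2 2], max=2
Drop 3: Z rot3 at col 3 lands with bottom-row=0; cleared 0 line(s) (total 0); column heights now [1 2 1 2 3 2 2], max=3
Drop 4: S rot2 at col 1 lands with bottom-row=2; cleared 0 line(s) (total 0); column heights now [1 3 4 4 3 2 2], max=4
Test piece O rot3 at col 1 (width 2): heights before test = [1 3 4 4 3 2 2]; fits = True

Answer: yes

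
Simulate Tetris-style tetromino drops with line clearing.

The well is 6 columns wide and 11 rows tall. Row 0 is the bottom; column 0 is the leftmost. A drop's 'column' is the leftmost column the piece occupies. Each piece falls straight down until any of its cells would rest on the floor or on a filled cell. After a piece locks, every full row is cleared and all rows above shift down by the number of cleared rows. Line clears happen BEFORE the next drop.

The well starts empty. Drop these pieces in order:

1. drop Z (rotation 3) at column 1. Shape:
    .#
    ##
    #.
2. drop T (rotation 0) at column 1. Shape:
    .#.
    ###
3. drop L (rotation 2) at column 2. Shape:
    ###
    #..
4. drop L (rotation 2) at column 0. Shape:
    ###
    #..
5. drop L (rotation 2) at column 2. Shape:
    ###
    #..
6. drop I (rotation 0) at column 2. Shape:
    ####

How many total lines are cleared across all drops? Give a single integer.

Drop 1: Z rot3 at col 1 lands with bottom-row=0; cleared 0 line(s) (total 0); column heights now [0 2 3 0 0 0], max=3
Drop 2: T rot0 at col 1 lands with bottom-row=3; cleared 0 line(s) (total 0); column heights now [0 4 5 4 0 0], max=5
Drop 3: L rot2 at col 2 lands with bottom-row=5; cleared 0 line(s) (total 0); column heights now [0 4 7 7 7 0], max=7
Drop 4: L rot2 at col 0 lands with bottom-row=6; cleared 0 line(s) (total 0); column heights now [8 8 8 7 7 0], max=8
Drop 5: L rot2 at col 2 lands with bottom-row=8; cleared 0 line(s) (total 0); column heights now [8 8 10 10 10 0], max=10
Drop 6: I rot0 at col 2 lands with bottom-row=10; cleared 0 line(s) (total 0); column heights now [8 8 11 11 11 11], max=11

Answer: 0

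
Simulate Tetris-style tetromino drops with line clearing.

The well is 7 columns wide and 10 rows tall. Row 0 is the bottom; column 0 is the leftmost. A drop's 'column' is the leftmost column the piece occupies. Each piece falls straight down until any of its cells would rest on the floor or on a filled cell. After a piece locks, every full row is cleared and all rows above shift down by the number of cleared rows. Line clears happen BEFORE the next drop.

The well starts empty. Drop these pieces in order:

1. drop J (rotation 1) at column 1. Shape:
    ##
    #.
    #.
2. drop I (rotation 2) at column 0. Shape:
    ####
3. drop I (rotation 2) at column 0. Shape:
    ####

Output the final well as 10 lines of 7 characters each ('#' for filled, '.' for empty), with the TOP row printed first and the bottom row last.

Answer: .......
.......
.......
.......
.......
####...
####...
.##....
.#.....
.#.....

Derivation:
Drop 1: J rot1 at col 1 lands with bottom-row=0; cleared 0 line(s) (total 0); column heights now [0 3 3 0 0 0 0], max=3
Drop 2: I rot2 at col 0 lands with bottom-row=3; cleared 0 line(s) (total 0); column heights now [4 4 4 4 0 0 0], max=4
Drop 3: I rot2 at col 0 lands with bottom-row=4; cleared 0 line(s) (total 0); column heights now [5 5 5 5 0 0 0], max=5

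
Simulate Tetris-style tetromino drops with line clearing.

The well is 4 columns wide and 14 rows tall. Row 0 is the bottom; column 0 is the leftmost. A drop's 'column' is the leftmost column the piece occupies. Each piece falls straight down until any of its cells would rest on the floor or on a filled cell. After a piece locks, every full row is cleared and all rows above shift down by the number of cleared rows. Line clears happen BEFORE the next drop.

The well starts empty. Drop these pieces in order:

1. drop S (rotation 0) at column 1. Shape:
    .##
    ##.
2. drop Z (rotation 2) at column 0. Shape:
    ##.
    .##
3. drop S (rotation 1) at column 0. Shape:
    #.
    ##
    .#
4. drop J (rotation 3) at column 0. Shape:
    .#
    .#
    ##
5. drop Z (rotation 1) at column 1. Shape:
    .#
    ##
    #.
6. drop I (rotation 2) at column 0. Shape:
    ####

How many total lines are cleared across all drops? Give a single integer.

Drop 1: S rot0 at col 1 lands with bottom-row=0; cleared 0 line(s) (total 0); column heights now [0 1 2 2], max=2
Drop 2: Z rot2 at col 0 lands with bottom-row=2; cleared 0 line(s) (total 0); column heights now [4 4 3 2], max=4
Drop 3: S rot1 at col 0 lands with bottom-row=4; cleared 0 line(s) (total 0); column heights now [7 6 3 2], max=7
Drop 4: J rot3 at col 0 lands with bottom-row=7; cleared 0 line(s) (total 0); column heights now [8 10 3 2], max=10
Drop 5: Z rot1 at col 1 lands with bottom-row=10; cleared 0 line(s) (total 0); column heights now [8 12 13 2], max=13
Drop 6: I rot2 at col 0 lands with bottom-row=13; cleared 1 line(s) (total 1); column heights now [8 12 13 2], max=13

Answer: 1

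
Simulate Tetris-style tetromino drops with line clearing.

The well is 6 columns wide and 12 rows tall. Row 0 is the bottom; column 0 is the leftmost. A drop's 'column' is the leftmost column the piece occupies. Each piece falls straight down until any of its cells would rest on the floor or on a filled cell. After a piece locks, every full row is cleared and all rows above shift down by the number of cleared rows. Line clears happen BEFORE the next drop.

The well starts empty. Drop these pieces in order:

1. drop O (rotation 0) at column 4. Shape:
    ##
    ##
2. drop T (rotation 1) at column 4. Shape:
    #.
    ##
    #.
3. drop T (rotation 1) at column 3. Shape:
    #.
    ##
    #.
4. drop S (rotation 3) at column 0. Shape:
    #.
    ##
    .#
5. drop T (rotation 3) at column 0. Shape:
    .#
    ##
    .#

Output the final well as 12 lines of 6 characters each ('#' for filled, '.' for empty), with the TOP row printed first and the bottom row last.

Answer: ......
......
......
......
......
...#..
...##.
.#.##.
##..##
##..#.
##..##
.#..##

Derivation:
Drop 1: O rot0 at col 4 lands with bottom-row=0; cleared 0 line(s) (total 0); column heights now [0 0 0 0 2 2], max=2
Drop 2: T rot1 at col 4 lands with bottom-row=2; cleared 0 line(s) (total 0); column heights now [0 0 0 0 5 4], max=5
Drop 3: T rot1 at col 3 lands with bottom-row=4; cleared 0 line(s) (total 0); column heights now [0 0 0 7 6 4], max=7
Drop 4: S rot3 at col 0 lands with bottom-row=0; cleared 0 line(s) (total 0); column heights now [3 2 0 7 6 4], max=7
Drop 5: T rot3 at col 0 lands with bottom-row=2; cleared 0 line(s) (total 0); column heights now [4 5 0 7 6 4], max=7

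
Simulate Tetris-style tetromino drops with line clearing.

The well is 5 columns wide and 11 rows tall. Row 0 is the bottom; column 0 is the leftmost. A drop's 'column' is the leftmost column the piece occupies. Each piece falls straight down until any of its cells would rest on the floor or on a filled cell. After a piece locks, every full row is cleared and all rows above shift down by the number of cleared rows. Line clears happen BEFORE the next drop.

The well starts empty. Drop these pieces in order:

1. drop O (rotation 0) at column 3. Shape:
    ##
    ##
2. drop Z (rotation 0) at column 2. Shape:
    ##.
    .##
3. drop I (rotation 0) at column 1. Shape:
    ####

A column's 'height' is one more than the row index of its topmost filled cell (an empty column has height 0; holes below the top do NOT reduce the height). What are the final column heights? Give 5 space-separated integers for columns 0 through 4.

Drop 1: O rot0 at col 3 lands with bottom-row=0; cleared 0 line(s) (total 0); column heights now [0 0 0 2 2], max=2
Drop 2: Z rot0 at col 2 lands with bottom-row=2; cleared 0 line(s) (total 0); column heights now [0 0 4 4 3], max=4
Drop 3: I rot0 at col 1 lands with bottom-row=4; cleared 0 line(s) (total 0); column heights now [0 5 5 5 5], max=5

Answer: 0 5 5 5 5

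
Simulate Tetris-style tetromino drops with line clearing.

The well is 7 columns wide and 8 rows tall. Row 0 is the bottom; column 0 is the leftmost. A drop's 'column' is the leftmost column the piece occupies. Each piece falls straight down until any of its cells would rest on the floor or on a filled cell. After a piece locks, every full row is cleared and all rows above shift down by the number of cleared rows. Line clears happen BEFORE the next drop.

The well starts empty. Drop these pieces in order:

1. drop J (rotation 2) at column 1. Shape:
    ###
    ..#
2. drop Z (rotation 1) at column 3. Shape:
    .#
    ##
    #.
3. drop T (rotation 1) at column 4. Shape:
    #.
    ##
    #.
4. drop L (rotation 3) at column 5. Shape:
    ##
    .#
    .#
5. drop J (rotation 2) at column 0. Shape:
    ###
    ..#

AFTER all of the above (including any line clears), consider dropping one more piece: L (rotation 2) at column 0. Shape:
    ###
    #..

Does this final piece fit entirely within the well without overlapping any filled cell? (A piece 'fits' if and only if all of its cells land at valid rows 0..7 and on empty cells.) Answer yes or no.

Answer: yes

Derivation:
Drop 1: J rot2 at col 1 lands with bottom-row=0; cleared 0 line(s) (total 0); column heights now [0 2 2 2 0 0 0], max=2
Drop 2: Z rot1 at col 3 lands with bottom-row=2; cleared 0 line(s) (total 0); column heights now [0 2 2 4 5 0 0], max=5
Drop 3: T rot1 at col 4 lands with bottom-row=5; cleared 0 line(s) (total 0); column heights now [0 2 2 4 8 7 0], max=8
Drop 4: L rot3 at col 5 lands with bottom-row=5; cleared 0 line(s) (total 0); column heights now [0 2 2 4 8 8 8], max=8
Drop 5: J rot2 at col 0 lands with bottom-row=2; cleared 0 line(s) (total 0); column heights now [4 4 4 4 8 8 8], max=8
Test piece L rot2 at col 0 (width 3): heights before test = [4 4 4 4 8 8 8]; fits = True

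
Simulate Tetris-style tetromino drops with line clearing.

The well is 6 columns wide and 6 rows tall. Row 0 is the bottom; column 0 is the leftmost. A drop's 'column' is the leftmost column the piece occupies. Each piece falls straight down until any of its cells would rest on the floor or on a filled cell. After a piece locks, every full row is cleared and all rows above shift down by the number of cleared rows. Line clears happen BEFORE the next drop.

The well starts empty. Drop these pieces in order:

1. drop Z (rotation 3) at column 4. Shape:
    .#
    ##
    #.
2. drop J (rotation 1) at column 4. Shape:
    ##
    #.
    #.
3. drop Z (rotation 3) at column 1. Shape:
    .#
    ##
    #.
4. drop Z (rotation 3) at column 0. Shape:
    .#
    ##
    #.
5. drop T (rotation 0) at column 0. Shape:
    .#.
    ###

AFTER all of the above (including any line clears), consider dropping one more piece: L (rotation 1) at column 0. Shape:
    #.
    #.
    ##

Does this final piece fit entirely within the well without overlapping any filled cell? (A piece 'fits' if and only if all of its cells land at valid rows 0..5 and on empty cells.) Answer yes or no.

Drop 1: Z rot3 at col 4 lands with bottom-row=0; cleared 0 line(s) (total 0); column heights now [0 0 0 0 2 3], max=3
Drop 2: J rot1 at col 4 lands with bottom-row=2; cleared 0 line(s) (total 0); column heights now [0 0 0 0 5 5], max=5
Drop 3: Z rot3 at col 1 lands with bottom-row=0; cleared 0 line(s) (total 0); column heights now [0 2 3 0 5 5], max=5
Drop 4: Z rot3 at col 0 lands with bottom-row=1; cleared 0 line(s) (total 0); column heights now [3 4 3 0 5 5], max=5
Drop 5: T rot0 at col 0 lands with bottom-row=4; cleared 0 line(s) (total 0); column heights now [5 6 5 0 5 5], max=6
Test piece L rot1 at col 0 (width 2): heights before test = [5 6 5 0 5 5]; fits = False

Answer: no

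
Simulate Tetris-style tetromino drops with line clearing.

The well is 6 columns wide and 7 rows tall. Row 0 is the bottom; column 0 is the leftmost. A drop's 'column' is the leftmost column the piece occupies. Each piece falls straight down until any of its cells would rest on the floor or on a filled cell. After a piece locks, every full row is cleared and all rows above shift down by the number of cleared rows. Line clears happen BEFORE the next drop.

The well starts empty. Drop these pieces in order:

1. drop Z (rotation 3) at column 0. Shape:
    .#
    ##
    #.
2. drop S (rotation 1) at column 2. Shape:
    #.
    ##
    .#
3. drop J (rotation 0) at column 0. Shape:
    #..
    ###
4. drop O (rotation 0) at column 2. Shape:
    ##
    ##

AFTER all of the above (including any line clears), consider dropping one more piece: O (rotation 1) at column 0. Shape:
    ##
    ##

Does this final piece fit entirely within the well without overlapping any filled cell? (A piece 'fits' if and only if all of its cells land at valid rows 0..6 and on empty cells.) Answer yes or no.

Answer: yes

Derivation:
Drop 1: Z rot3 at col 0 lands with bottom-row=0; cleared 0 line(s) (total 0); column heights now [2 3 0 0 0 0], max=3
Drop 2: S rot1 at col 2 lands with bottom-row=0; cleared 0 line(s) (total 0); column heights now [2 3 3 2 0 0], max=3
Drop 3: J rot0 at col 0 lands with bottom-row=3; cleared 0 line(s) (total 0); column heights now [5 4 4 2 0 0], max=5
Drop 4: O rot0 at col 2 lands with bottom-row=4; cleared 0 line(s) (total 0); column heights now [5 4 6 6 0 0], max=6
Test piece O rot1 at col 0 (width 2): heights before test = [5 4 6 6 0 0]; fits = True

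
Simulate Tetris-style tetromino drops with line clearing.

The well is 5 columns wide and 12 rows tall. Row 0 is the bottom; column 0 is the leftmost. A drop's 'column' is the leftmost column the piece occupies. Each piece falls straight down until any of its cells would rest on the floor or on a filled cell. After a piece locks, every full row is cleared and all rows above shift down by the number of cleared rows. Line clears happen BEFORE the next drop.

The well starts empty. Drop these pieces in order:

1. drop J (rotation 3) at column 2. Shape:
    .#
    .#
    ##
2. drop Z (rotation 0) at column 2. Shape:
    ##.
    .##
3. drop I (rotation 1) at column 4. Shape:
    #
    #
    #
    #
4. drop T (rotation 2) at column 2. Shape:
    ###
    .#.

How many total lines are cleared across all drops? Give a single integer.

Drop 1: J rot3 at col 2 lands with bottom-row=0; cleared 0 line(s) (total 0); column heights now [0 0 1 3 0], max=3
Drop 2: Z rot0 at col 2 lands with bottom-row=3; cleared 0 line(s) (total 0); column heights now [0 0 5 5 4], max=5
Drop 3: I rot1 at col 4 lands with bottom-row=4; cleared 0 line(s) (total 0); column heights now [0 0 5 5 8], max=8
Drop 4: T rot2 at col 2 lands with bottom-row=7; cleared 0 line(s) (total 0); column heights now [0 0 9 9 9], max=9

Answer: 0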